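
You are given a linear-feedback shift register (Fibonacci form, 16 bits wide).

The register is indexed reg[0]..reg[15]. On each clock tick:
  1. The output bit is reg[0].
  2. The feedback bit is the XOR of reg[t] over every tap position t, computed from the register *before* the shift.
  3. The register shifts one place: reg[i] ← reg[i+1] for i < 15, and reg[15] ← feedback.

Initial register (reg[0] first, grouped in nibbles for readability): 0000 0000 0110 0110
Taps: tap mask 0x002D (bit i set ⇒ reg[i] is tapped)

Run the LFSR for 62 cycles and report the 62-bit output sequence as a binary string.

00000000011001100000111000001111100001111011110101010011000010

k : reg_k → out_k, fb_k
0: 0000000001100110 → 0, fb=0
1: 0000000011001100 → 0, fb=0
2: 0000000110011000 → 0, fb=0
3: 0000001100110000 → 0, fb=0
4: 0000011001100000 → 0, fb=1
5: 0000110011000001 → 0, fb=1
6: 0001100110000011 → 0, fb=1
7: 0011001100000111 → 0, fb=0
8: 0110011000001110 → 0, fb=0
9: 1100110000011100 → 1, fb=0
10: 1001100000111000 → 1, fb=0
11: 0011000001110000 → 0, fb=0
12: 0110000011100000 → 0, fb=1
13: 1100000111000001 → 1, fb=1
14: 1000001110000011 → 1, fb=1
15: 0000011100000111 → 0, fb=1
16: 0000111000001111 → 0, fb=1
17: 0001110000011111 → 0, fb=0
18: 0011100000111110 → 0, fb=0
19: 0111000001111100 → 0, fb=0
20: 1110000011111000 → 1, fb=0
21: 1100000111110000 → 1, fb=1
22: 1000001111100001 → 1, fb=1
23: 0000011111000011 → 0, fb=1
24: 0000111110000111 → 0, fb=1
25: 0001111100001111 → 0, fb=0
26: 0011111000011110 → 0, fb=1
27: 0111110000111101 → 0, fb=1
28: 1111100001111011 → 1, fb=1
29: 1111000011110111 → 1, fb=1
30: 1110000111101111 → 1, fb=0
31: 1100001111011110 → 1, fb=1
32: 1000011110111101 → 1, fb=0
33: 0000111101111010 → 0, fb=1
34: 0001111011110101 → 0, fb=0
35: 0011110111101010 → 0, fb=1
36: 0111101111010101 → 0, fb=0
37: 1111011110101010 → 1, fb=0
38: 1110111101010100 → 1, fb=1
39: 1101111010101001 → 1, fb=1
40: 1011110101010011 → 1, fb=0
41: 0111101010100110 → 0, fb=0
42: 1111010101001100 → 1, fb=0
43: 1110101010011000 → 1, fb=0
44: 1101010100110000 → 1, fb=1
45: 1010101001100001 → 1, fb=0
46: 0101010011000010 → 0, fb=0
47: 1010100110000100 → 1, fb=0
48: 0101001100001000 → 0, fb=1
49: 1010011000010001 → 1, fb=1
50: 0100110000100011 → 0, fb=1
51: 1001100001000111 → 1, fb=0
52: 0011000010001110 → 0, fb=0
53: 0110000100011100 → 0, fb=1
54: 1100001000111001 → 1, fb=1
55: 1000010001110011 → 1, fb=0
56: 0000100011100110 → 0, fb=0
57: 0001000111001100 → 0, fb=1
58: 0010001110011001 → 0, fb=1
59: 0100011100110011 → 0, fb=1
60: 1000111001100111 → 1, fb=0
61: 0001110011001110 → 0, fb=0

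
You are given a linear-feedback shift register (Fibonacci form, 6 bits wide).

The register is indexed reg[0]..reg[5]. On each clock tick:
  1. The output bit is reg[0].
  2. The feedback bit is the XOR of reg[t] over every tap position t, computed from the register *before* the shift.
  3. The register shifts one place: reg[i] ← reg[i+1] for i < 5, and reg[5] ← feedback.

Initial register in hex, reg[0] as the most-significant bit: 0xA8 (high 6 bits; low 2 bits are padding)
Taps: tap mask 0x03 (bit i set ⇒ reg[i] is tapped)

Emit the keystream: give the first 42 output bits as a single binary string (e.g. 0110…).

101010111111000001000011000101001111010001

tick  register→output (feedback)
  0  101010→1 (1)
  1  010101→0 (1)
  2  101011→1 (1)
  3  010111→0 (1)
  4  101111→1 (1)
  5  011111→0 (1)
  6  111111→1 (0)
  7  111110→1 (0)
  8  111100→1 (0)
  9  111000→1 (0)
 10  110000→1 (0)
 11  100000→1 (1)
 12  000001→0 (0)
 13  000010→0 (0)
 14  000100→0 (0)
 15  001000→0 (0)
 16  010000→0 (1)
 17  100001→1 (1)
 18  000011→0 (0)
 19  000110→0 (0)
 20  001100→0 (0)
 21  011000→0 (1)
 22  110001→1 (0)
 23  100010→1 (1)
 24  000101→0 (0)
 25  001010→0 (0)
 26  010100→0 (1)
 27  101001→1 (1)
 28  010011→0 (1)
 29  100111→1 (1)
 30  001111→0 (0)
 31  011110→0 (1)
 32  111101→1 (0)
 33  111010→1 (0)
 34  110100→1 (0)
 35  101000→1 (1)
 36  010001→0 (1)
 37  100011→1 (1)
 38  000111→0 (0)
 39  001110→0 (0)
 40  011100→0 (1)
 41  111001→1 (0)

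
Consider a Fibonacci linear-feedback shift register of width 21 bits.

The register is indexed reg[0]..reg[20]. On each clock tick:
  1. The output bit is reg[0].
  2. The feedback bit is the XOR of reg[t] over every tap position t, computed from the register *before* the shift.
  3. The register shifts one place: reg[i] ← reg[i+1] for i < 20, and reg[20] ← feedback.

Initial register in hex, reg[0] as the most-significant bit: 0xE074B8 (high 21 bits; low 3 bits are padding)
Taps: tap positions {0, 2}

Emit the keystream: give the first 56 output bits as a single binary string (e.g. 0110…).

step | reg (before) | out | fb
   0 | 111000000111010010111 | 1 | 0
   1 | 110000001110100101110 | 1 | 1
   2 | 100000011101001011101 | 1 | 1
   3 | 000000111010010111011 | 0 | 0
   4 | 000001110100101110110 | 0 | 0
   5 | 000011101001011101100 | 0 | 0
   6 | 000111010010111011000 | 0 | 0
   7 | 001110100101110110000 | 0 | 1
   8 | 011101001011101100001 | 0 | 1
   9 | 111010010111011000011 | 1 | 0
  10 | 110100101110110000110 | 1 | 1
  11 | 101001011101100001101 | 1 | 0
  12 | 010010111011000011010 | 0 | 0
  13 | 100101110110000110100 | 1 | 1
  14 | 001011101100001101001 | 0 | 1
  15 | 010111011000011010011 | 0 | 0
  16 | 101110110000110100110 | 1 | 0
  17 | 011101100001101001100 | 0 | 1
  18 | 111011000011010011001 | 1 | 0
  19 | 110110000110100110010 | 1 | 1
  20 | 101100001101001100101 | 1 | 0
  21 | 011000011010011001010 | 0 | 1
  22 | 110000110100110010101 | 1 | 1
  23 | 100001101001100101011 | 1 | 1
  24 | 000011010011001010111 | 0 | 0
  25 | 000110100110010101110 | 0 | 0
  26 | 001101001100101011100 | 0 | 1
  27 | 011010011001010111001 | 0 | 1
  28 | 110100110010101110011 | 1 | 1
  29 | 101001100101011100111 | 1 | 0
  30 | 010011001010111001110 | 0 | 0
  31 | 100110010101110011100 | 1 | 1
  32 | 001100101011100111001 | 0 | 1
  33 | 011001010111001110011 | 0 | 1
  34 | 110010101110011100111 | 1 | 1
  35 | 100101011100111001111 | 1 | 1
  36 | 001010111001110011111 | 0 | 1
  37 | 010101110011100111111 | 0 | 0
  38 | 101011100111001111110 | 1 | 0
  39 | 010111001110011111100 | 0 | 0
  40 | 101110011100111111000 | 1 | 0
  41 | 011100111001111110000 | 0 | 1
  42 | 111001110011111100001 | 1 | 0
  43 | 110011100111111000010 | 1 | 1
  44 | 100111001111110000101 | 1 | 1
  45 | 001110011111100001011 | 0 | 1
  46 | 011100111111000010111 | 0 | 1
  47 | 111001111110000101111 | 1 | 0
  48 | 110011111100001011110 | 1 | 1
  49 | 100111111000010111101 | 1 | 1
  50 | 001111110000101111011 | 0 | 1
  51 | 011111100001011110111 | 0 | 1
  52 | 111111000010111101111 | 1 | 0
  53 | 111110000101111011110 | 1 | 0
  54 | 111100001011110111100 | 1 | 0
  55 | 111000010111101111000 | 1 | 0

11100000011101001011101100001101001100101011100111001111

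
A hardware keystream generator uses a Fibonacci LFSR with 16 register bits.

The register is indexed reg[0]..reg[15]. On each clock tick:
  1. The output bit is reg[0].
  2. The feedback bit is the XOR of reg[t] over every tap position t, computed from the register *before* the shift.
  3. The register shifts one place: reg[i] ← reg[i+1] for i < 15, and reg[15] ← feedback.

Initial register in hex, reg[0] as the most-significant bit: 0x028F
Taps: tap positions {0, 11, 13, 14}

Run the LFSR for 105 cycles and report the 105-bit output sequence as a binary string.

k : reg_k → out_k, fb_k
0: 0000001010001111 → 0, fb=0
1: 0000010100011110 → 0, fb=1
2: 0000101000111101 → 0, fb=0
3: 0001010001111010 → 0, fb=0
4: 0010100011110100 → 0, fb=0
5: 0101000111101000 → 0, fb=0
6: 1010001111010000 → 1, fb=0
7: 0100011110100000 → 0, fb=0
8: 1000111101000000 → 1, fb=1
9: 0001111010000001 → 0, fb=0
10: 0011110100000010 → 0, fb=1
11: 0111101000000101 → 0, fb=1
12: 1111010000001011 → 1, fb=0
13: 1110100000010110 → 1, fb=0
14: 1101000000101100 → 1, fb=0
15: 1010000001011000 → 1, fb=0
16: 0100000010110000 → 0, fb=1
17: 1000000101100001 → 1, fb=1
18: 0000001011000011 → 0, fb=1
19: 0000010110000111 → 0, fb=0
20: 0000101100001110 → 0, fb=0
21: 0001011000011100 → 0, fb=0
22: 0010110000111000 → 0, fb=1
23: 0101100001110001 → 0, fb=1
24: 1011000011100011 → 1, fb=0
25: 0110000111000110 → 0, fb=0
26: 1100001110001100 → 1, fb=0
27: 1000011100011000 → 1, fb=0
28: 0000111000110000 → 0, fb=1
29: 0001110001100001 → 0, fb=0
30: 0011100011000010 → 0, fb=1
31: 0111000110000101 → 0, fb=1
32: 1110001100001011 → 1, fb=0
33: 1100011000010110 → 1, fb=0
34: 1000110000101100 → 1, fb=0
35: 0001100001011000 → 0, fb=1
36: 0011000010110001 → 0, fb=1
37: 0110000101100011 → 0, fb=1
38: 1100001011000111 → 1, fb=1
39: 1000010110001111 → 1, fb=1
40: 0000101100011111 → 0, fb=1
41: 0001011000111111 → 0, fb=1
42: 0010110001111111 → 0, fb=1
43: 0101100011111111 → 0, fb=1
44: 1011000111111111 → 1, fb=0
45: 0110001111111110 → 0, fb=1
46: 1100011111111101 → 1, fb=1
47: 1000111111111011 → 1, fb=1
48: 0001111111110111 → 0, fb=1
49: 0011111111101111 → 0, fb=0
50: 0111111111011110 → 0, fb=1
51: 1111111110111101 → 1, fb=1
52: 1111111101111011 → 1, fb=1
53: 1111111011110111 → 1, fb=0
54: 1111110111101110 → 1, fb=1
55: 1111101111011101 → 1, fb=1
56: 1111011110111011 → 1, fb=1
57: 1110111101110111 → 1, fb=0
58: 1101111011101110 → 1, fb=1
59: 1011110111011101 → 1, fb=1
60: 0111101110111011 → 0, fb=0
61: 1111011101110110 → 1, fb=0
62: 1110111011101100 → 1, fb=0
63: 1101110111011000 → 1, fb=0
64: 1011101110110000 → 1, fb=0
65: 0111011101100000 → 0, fb=0
66: 1110111011000000 → 1, fb=1
67: 1101110110000001 → 1, fb=1
68: 1011101100000011 → 1, fb=0
69: 0111011000000110 → 0, fb=0
70: 1110110000001100 → 1, fb=0
71: 1101100000011000 → 1, fb=0
72: 1011000000110000 → 1, fb=0
73: 0110000001100000 → 0, fb=0
74: 1100000011000000 → 1, fb=1
75: 1000000110000001 → 1, fb=1
76: 0000001100000011 → 0, fb=1
77: 0000011000000111 → 0, fb=0
78: 0000110000001110 → 0, fb=0
79: 0001100000011100 → 0, fb=0
80: 0011000000111000 → 0, fb=1
81: 0110000001110001 → 0, fb=1
82: 1100000011100011 → 1, fb=0
83: 1000000111000110 → 1, fb=1
84: 0000001110001101 → 0, fb=1
85: 0000011100011011 → 0, fb=0
86: 0000111000110110 → 0, fb=1
87: 0001110001101101 → 0, fb=1
88: 0011100011011011 → 0, fb=0
89: 0111000110110110 → 0, fb=1
90: 1110001101101101 → 1, fb=0
91: 1100011011011010 → 1, fb=1
92: 1000110110110101 → 1, fb=1
93: 0001101101101011 → 0, fb=1
94: 0011011011010111 → 0, fb=1
95: 0110110110101111 → 0, fb=0
96: 1101101101011110 → 1, fb=0
97: 1011011010111100 → 1, fb=1
98: 0110110101111001 → 0, fb=1
99: 1101101011110011 → 1, fb=1
100: 1011010111100111 → 1, fb=1
101: 0110101111001111 → 0, fb=0
102: 1101011110011110 → 1, fb=0
103: 1010111100111100 → 1, fb=1
104: 0101111001111001 → 0, fb=1

000000101000111101000000101100001110001100001011000111111111011110111011101100000011000000111000110110110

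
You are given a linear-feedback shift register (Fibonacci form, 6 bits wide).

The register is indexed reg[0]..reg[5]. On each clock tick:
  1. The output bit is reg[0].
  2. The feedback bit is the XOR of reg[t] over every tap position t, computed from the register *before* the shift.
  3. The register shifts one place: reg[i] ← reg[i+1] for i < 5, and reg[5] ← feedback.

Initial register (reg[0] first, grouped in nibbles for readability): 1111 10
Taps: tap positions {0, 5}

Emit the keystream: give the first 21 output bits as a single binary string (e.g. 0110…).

k : reg_k → out_k, fb_k
0: 111110 → 1, fb=1
1: 111101 → 1, fb=0
2: 111010 → 1, fb=1
3: 110101 → 1, fb=0
4: 101010 → 1, fb=1
5: 010101 → 0, fb=1
6: 101011 → 1, fb=0
7: 010110 → 0, fb=0
8: 101100 → 1, fb=1
9: 011001 → 0, fb=1
10: 110011 → 1, fb=0
11: 100110 → 1, fb=1
12: 001101 → 0, fb=1
13: 011011 → 0, fb=1
14: 110111 → 1, fb=0
15: 101110 → 1, fb=1
16: 011101 → 0, fb=1
17: 111011 → 1, fb=0
18: 110110 → 1, fb=1
19: 101101 → 1, fb=0
20: 011010 → 0, fb=0

111110101011001101110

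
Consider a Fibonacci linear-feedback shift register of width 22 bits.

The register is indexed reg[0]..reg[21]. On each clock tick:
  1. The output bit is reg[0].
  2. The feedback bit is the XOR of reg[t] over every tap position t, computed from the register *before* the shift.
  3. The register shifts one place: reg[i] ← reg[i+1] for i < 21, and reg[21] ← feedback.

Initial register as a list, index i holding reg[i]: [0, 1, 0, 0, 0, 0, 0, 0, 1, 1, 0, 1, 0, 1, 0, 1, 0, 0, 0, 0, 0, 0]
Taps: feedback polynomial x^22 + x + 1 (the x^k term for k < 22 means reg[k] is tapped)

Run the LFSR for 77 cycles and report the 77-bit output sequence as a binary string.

01000000110101010000001100000101111111000001010000111000000100001111000100100

k : reg_k → out_k, fb_k
0: 0100000011010101000000 → 0, fb=1
1: 1000000110101010000001 → 1, fb=1
2: 0000001101010100000011 → 0, fb=0
3: 0000011010101000000110 → 0, fb=0
4: 0000110101010000001100 → 0, fb=0
5: 0001101010100000011000 → 0, fb=0
6: 0011010101000000110000 → 0, fb=0
7: 0110101010000001100000 → 0, fb=1
8: 1101010100000011000001 → 1, fb=0
9: 1010101000000110000010 → 1, fb=1
10: 0101010000001100000101 → 0, fb=1
11: 1010100000011000001011 → 1, fb=1
12: 0101000000110000010111 → 0, fb=1
13: 1010000001100000101111 → 1, fb=1
14: 0100000011000001011111 → 0, fb=1
15: 1000000110000010111111 → 1, fb=1
16: 0000001100000101111111 → 0, fb=0
17: 0000011000001011111110 → 0, fb=0
18: 0000110000010111111100 → 0, fb=0
19: 0001100000101111111000 → 0, fb=0
20: 0011000001011111110000 → 0, fb=0
21: 0110000010111111100000 → 0, fb=1
22: 1100000101111111000001 → 1, fb=0
23: 1000001011111110000010 → 1, fb=1
24: 0000010111111100000101 → 0, fb=0
25: 0000101111111000001010 → 0, fb=0
26: 0001011111110000010100 → 0, fb=0
27: 0010111111100000101000 → 0, fb=0
28: 0101111111000001010000 → 0, fb=1
29: 1011111110000010100001 → 1, fb=1
30: 0111111100000101000011 → 0, fb=1
31: 1111111000001010000111 → 1, fb=0
32: 1111110000010100001110 → 1, fb=0
33: 1111100000101000011100 → 1, fb=0
34: 1111000001010000111000 → 1, fb=0
35: 1110000010100001110000 → 1, fb=0
36: 1100000101000011100000 → 1, fb=0
37: 1000001010000111000000 → 1, fb=1
38: 0000010100001110000001 → 0, fb=0
39: 0000101000011100000010 → 0, fb=0
40: 0001010000111000000100 → 0, fb=0
41: 0010100001110000001000 → 0, fb=0
42: 0101000011100000010000 → 0, fb=1
43: 1010000111000000100001 → 1, fb=1
44: 0100001110000001000011 → 0, fb=1
45: 1000011100000010000111 → 1, fb=1
46: 0000111000000100001111 → 0, fb=0
47: 0001110000001000011110 → 0, fb=0
48: 0011100000010000111100 → 0, fb=0
49: 0111000000100001111000 → 0, fb=1
50: 1110000001000011110001 → 1, fb=0
51: 1100000010000111100010 → 1, fb=0
52: 1000000100001111000100 → 1, fb=1
53: 0000001000011110001001 → 0, fb=0
54: 0000010000111100010010 → 0, fb=0
55: 0000100001111000100100 → 0, fb=0
56: 0001000011110001001000 → 0, fb=0
57: 0010000111100010010000 → 0, fb=0
58: 0100001111000100100000 → 0, fb=1
59: 1000011110001001000001 → 1, fb=1
60: 0000111100010010000011 → 0, fb=0
61: 0001111000100100000110 → 0, fb=0
62: 0011110001001000001100 → 0, fb=0
63: 0111100010010000011000 → 0, fb=1
64: 1111000100100000110001 → 1, fb=0
65: 1110001001000001100010 → 1, fb=0
66: 1100010010000011000100 → 1, fb=0
67: 1000100100000110001000 → 1, fb=1
68: 0001001000001100010001 → 0, fb=0
69: 0010010000011000100010 → 0, fb=0
70: 0100100000110001000100 → 0, fb=1
71: 1001000001100010001001 → 1, fb=1
72: 0010000011000100010011 → 0, fb=0
73: 0100000110001000100110 → 0, fb=1
74: 1000001100010001001101 → 1, fb=1
75: 0000011000100010011011 → 0, fb=0
76: 0000110001000100110110 → 0, fb=0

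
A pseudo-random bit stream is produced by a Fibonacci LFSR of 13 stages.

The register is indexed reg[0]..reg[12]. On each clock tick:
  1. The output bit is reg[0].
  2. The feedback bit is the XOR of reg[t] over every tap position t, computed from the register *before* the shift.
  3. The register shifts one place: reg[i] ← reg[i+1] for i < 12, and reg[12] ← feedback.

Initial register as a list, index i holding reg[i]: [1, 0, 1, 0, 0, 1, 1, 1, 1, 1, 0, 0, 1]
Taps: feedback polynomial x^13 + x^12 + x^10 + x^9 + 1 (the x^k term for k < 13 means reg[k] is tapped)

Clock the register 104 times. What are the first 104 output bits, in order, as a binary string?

10100111110011111101000110011000000010011011011010100010100010001111100010010111100010011110101011010000

k : reg_k → out_k, fb_k
0: 1010011111001 → 1, fb=1
1: 0100111110011 → 0, fb=1
2: 1001111100111 → 1, fb=1
3: 0011111001111 → 0, fb=1
4: 0111110011111 → 0, fb=1
5: 1111100111111 → 1, fb=0
6: 1111001111110 → 1, fb=1
7: 1110011111101 → 1, fb=0
8: 1100111111010 → 1, fb=0
9: 1001111110100 → 1, fb=0
10: 0011111101000 → 0, fb=1
11: 0111111010001 → 0, fb=1
12: 1111110100011 → 1, fb=0
13: 1111101000110 → 1, fb=0
14: 1111010001100 → 1, fb=1
15: 1110100011001 → 1, fb=1
16: 1101000110011 → 1, fb=0
17: 1010001100110 → 1, fb=0
18: 0100011001100 → 0, fb=0
19: 1000110011000 → 1, fb=0
20: 0001100110000 → 0, fb=0
21: 0011001100000 → 0, fb=0
22: 0110011000000 → 0, fb=0
23: 1100110000000 → 1, fb=1
24: 1001100000001 → 1, fb=0
25: 0011000000010 → 0, fb=0
26: 0110000000100 → 0, fb=1
27: 1100000001001 → 1, fb=1
28: 1000000010011 → 1, fb=0
29: 0000000100110 → 0, fb=1
30: 0000001001101 → 0, fb=1
31: 0000010011011 → 0, fb=0
32: 0000100110110 → 0, fb=1
33: 0001001101101 → 0, fb=1
34: 0010011011011 → 0, fb=0
35: 0100110110110 → 0, fb=1
36: 1001101101101 → 1, fb=0
37: 0011011011010 → 0, fb=1
38: 0110110110101 → 0, fb=0
39: 1101101101010 → 1, fb=0
40: 1011011010100 → 1, fb=0
41: 0110110101000 → 0, fb=1
42: 1101101010001 → 1, fb=0
43: 1011010100010 → 1, fb=1
44: 0110101000101 → 0, fb=0
45: 1101010001010 → 1, fb=0
46: 1010100010100 → 1, fb=0
47: 0101000101000 → 0, fb=1
48: 1010001010001 → 1, fb=0
49: 0100010100010 → 0, fb=0
50: 1000101000100 → 1, fb=0
51: 0001010001000 → 0, fb=1
52: 0010100010001 → 0, fb=1
53: 0101000100011 → 0, fb=1
54: 1010001000111 → 1, fb=1
55: 0100010001111 → 0, fb=1
56: 1000100011111 → 1, fb=0
57: 0001000111110 → 0, fb=0
58: 0010001111100 → 0, fb=0
59: 0100011111000 → 0, fb=1
60: 1000111110001 → 1, fb=0
61: 0001111100010 → 0, fb=0
62: 0011111000100 → 0, fb=1
63: 0111110001001 → 0, fb=0
64: 1111100010010 → 1, fb=1
65: 1111000100101 → 1, fb=1
66: 1110001001011 → 1, fb=1
67: 1100010010111 → 1, fb=1
68: 1000100101111 → 1, fb=0
69: 0001001011110 → 0, fb=0
70: 0010010111100 → 0, fb=0
71: 0100101111000 → 0, fb=1
72: 1001011110001 → 1, fb=0
73: 0010111100010 → 0, fb=0
74: 0101111000100 → 0, fb=1
75: 1011110001001 → 1, fb=1
76: 0111100010011 → 0, fb=1
77: 1111000100111 → 1, fb=1
78: 1110001001111 → 1, fb=0
79: 1100010011110 → 1, fb=1
80: 1000100111101 → 1, fb=0
81: 0001001111010 → 0, fb=1
82: 0010011110101 → 0, fb=0
83: 0100111101010 → 0, fb=1
84: 1001111010101 → 1, fb=1
85: 0011110101011 → 0, fb=0
86: 0111101010110 → 0, fb=1
87: 1111010101101 → 1, fb=0
88: 1110101011010 → 1, fb=0
89: 1101010110100 → 1, fb=0
90: 1010101101000 → 1, fb=0
91: 0101011010000 → 0, fb=0
92: 1010110100000 → 1, fb=1
93: 0101101000001 → 0, fb=1
94: 1011010000011 → 1, fb=0
95: 0110100000110 → 0, fb=1
96: 1101000001101 → 1, fb=0
97: 1010000011010 → 1, fb=0
98: 0100000110100 → 0, fb=1
99: 1000001101001 → 1, fb=1
100: 0000011010011 → 0, fb=1
101: 0000110100111 → 0, fb=0
102: 0001101001110 → 0, fb=0
103: 0011010011100 → 0, fb=0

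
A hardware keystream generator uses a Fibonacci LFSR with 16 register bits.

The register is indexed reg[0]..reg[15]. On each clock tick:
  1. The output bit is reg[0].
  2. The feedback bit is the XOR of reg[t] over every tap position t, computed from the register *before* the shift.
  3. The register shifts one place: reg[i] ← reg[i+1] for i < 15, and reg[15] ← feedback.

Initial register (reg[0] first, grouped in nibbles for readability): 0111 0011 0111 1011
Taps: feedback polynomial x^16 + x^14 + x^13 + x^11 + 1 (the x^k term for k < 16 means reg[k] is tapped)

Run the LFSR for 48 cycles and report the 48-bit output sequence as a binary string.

011100110111101100001000001100001011011011100011

step | reg (before) | out | fb
   0 | 0111001101111011 | 0 | 0
   1 | 1110011011110110 | 1 | 0
   2 | 1100110111101100 | 1 | 0
   3 | 1001101111011000 | 1 | 0
   4 | 0011011110110000 | 0 | 1
   5 | 0110111101100001 | 0 | 0
   6 | 1101111011000010 | 1 | 0
   7 | 1011110110000100 | 1 | 0
   8 | 0111101100001000 | 0 | 0
   9 | 1111011000010000 | 1 | 0
  10 | 1110110000100000 | 1 | 1
  11 | 1101100001000001 | 1 | 1
  12 | 1011000010000011 | 1 | 0
  13 | 0110000100000110 | 0 | 0
  14 | 1100001000001100 | 1 | 0
  15 | 1000010000011000 | 1 | 0
  16 | 0000100000110000 | 0 | 1
  17 | 0001000001100001 | 0 | 0
  18 | 0010000011000010 | 0 | 1
  19 | 0100000110000101 | 0 | 1
  20 | 1000001100001011 | 1 | 0
  21 | 0000011000010110 | 0 | 1
  22 | 0000110000101101 | 0 | 1
  23 | 0001100001011011 | 0 | 0
  24 | 0011000010110110 | 0 | 1
  25 | 0110000101101101 | 0 | 1
  26 | 1100001011011011 | 1 | 1
  27 | 1000010110110111 | 1 | 0
  28 | 0000101101101110 | 0 | 0
  29 | 0001011011011100 | 0 | 0
  30 | 0010110110111000 | 0 | 1
  31 | 0101101101110001 | 0 | 1
  32 | 1011011011100011 | 1 | 0
  33 | 0110110111000110 | 0 | 0
  34 | 1101101110001100 | 1 | 0
  35 | 1011011100011000 | 1 | 0
  36 | 0110111000110000 | 0 | 1
  37 | 1101110001100001 | 1 | 1
  38 | 1011100011000011 | 1 | 0
  39 | 0111000110000110 | 0 | 0
  40 | 1110001100001100 | 1 | 0
  41 | 1100011000011000 | 1 | 0
  42 | 1000110000110000 | 1 | 0
  43 | 0001100001100000 | 0 | 0
  44 | 0011000011000000 | 0 | 0
  45 | 0110000110000000 | 0 | 0
  46 | 1100001100000000 | 1 | 1
  47 | 1000011000000001 | 1 | 1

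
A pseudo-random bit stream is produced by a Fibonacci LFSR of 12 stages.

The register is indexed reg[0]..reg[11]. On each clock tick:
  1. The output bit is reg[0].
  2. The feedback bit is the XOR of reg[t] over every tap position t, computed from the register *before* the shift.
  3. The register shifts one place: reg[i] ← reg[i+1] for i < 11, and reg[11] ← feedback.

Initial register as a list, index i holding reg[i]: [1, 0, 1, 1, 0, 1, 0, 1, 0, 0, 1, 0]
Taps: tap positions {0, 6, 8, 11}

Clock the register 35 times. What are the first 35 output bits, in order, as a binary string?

10110101001010011011010111100011010

k : reg_k → out_k, fb_k
0: 101101010010 → 1, fb=1
1: 011010100101 → 0, fb=0
2: 110101001010 → 1, fb=0
3: 101010010100 → 1, fb=1
4: 010100101001 → 0, fb=1
5: 101001010011 → 1, fb=0
6: 010010100110 → 0, fb=1
7: 100101001101 → 1, fb=1
8: 001010011011 → 0, fb=0
9: 010100110110 → 0, fb=1
10: 101001101101 → 1, fb=0
11: 010011011010 → 0, fb=1
12: 100110110101 → 1, fb=1
13: 001101101011 → 0, fb=1
14: 011011010111 → 0, fb=1
15: 110110101111 → 1, fb=0
16: 101101011110 → 1, fb=0
17: 011010111100 → 0, fb=0
18: 110101111000 → 1, fb=1
19: 101011110001 → 1, fb=1
20: 010111100011 → 0, fb=0
21: 101111000110 → 1, fb=1
22: 011110001101 → 0, fb=0
23: 111100011010 → 1, fb=0
24: 111000110100 → 1, fb=0
25: 110001101000 → 1, fb=1
26: 100011010001 → 1, fb=0
27: 000110100010 → 0, fb=1
28: 001101000101 → 0, fb=1
29: 011010001011 → 0, fb=0
30: 110100010110 → 1, fb=1
31: 101000101101 → 1, fb=0
32: 010001011010 → 0, fb=1
33: 100010110101 → 1, fb=1
34: 000101101011 → 0, fb=1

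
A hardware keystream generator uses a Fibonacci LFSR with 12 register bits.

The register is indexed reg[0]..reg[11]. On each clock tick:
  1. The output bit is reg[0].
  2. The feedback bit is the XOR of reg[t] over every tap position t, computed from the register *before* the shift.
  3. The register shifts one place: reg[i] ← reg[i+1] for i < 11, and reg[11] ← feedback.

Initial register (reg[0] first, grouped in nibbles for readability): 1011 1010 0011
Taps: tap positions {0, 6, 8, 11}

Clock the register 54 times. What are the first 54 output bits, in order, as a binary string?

step | reg (before) | out | fb
   0 | 101110100011 | 1 | 1
   1 | 011101000111 | 0 | 1
   2 | 111010001111 | 1 | 1
   3 | 110100011111 | 1 | 1
   4 | 101000111111 | 1 | 0
   5 | 010001111110 | 0 | 0
   6 | 100011111100 | 1 | 1
   7 | 000111111001 | 0 | 1
   8 | 001111110011 | 0 | 0
   9 | 011111100110 | 0 | 1
  10 | 111111001101 | 1 | 1
  11 | 111110011011 | 1 | 1
  12 | 111100110111 | 1 | 1
  13 | 111001101111 | 1 | 0
  14 | 110011011110 | 1 | 0
  15 | 100110111100 | 1 | 1
  16 | 001101111001 | 0 | 1
  17 | 011011110011 | 0 | 0
  18 | 110111100110 | 1 | 0
  19 | 101111001100 | 1 | 0
  20 | 011110011000 | 0 | 1
  21 | 111100110001 | 1 | 1
  22 | 111001100011 | 1 | 1
  23 | 110011000111 | 1 | 0
  24 | 100110001110 | 1 | 0
  25 | 001100011100 | 0 | 1
  26 | 011000111001 | 0 | 1
  27 | 110001110011 | 1 | 1
  28 | 100011100111 | 1 | 1
  29 | 000111001111 | 0 | 0
  30 | 001110011110 | 0 | 1
  31 | 011100111101 | 0 | 1
  32 | 111001111011 | 1 | 0
  33 | 110011110110 | 1 | 0
  34 | 100111101100 | 1 | 1
  35 | 001111011001 | 0 | 0
  36 | 011110110010 | 0 | 1
  37 | 111101100101 | 1 | 1
  38 | 111011001011 | 1 | 1
  39 | 110110010111 | 1 | 0
  40 | 101100101110 | 1 | 1
  41 | 011001011101 | 0 | 0
  42 | 110010111010 | 1 | 1
  43 | 100101110101 | 1 | 1
  44 | 001011101011 | 0 | 1
  45 | 010111010111 | 0 | 1
  46 | 101110101111 | 1 | 0
  47 | 011101011110 | 0 | 1
  48 | 111010111101 | 1 | 0
  49 | 110101111010 | 1 | 1
  50 | 101011110101 | 1 | 1
  51 | 010111101011 | 0 | 1
  52 | 101111010111 | 1 | 0
  53 | 011110101110 | 0 | 0

101110100011111100110111100110001110011110110010111010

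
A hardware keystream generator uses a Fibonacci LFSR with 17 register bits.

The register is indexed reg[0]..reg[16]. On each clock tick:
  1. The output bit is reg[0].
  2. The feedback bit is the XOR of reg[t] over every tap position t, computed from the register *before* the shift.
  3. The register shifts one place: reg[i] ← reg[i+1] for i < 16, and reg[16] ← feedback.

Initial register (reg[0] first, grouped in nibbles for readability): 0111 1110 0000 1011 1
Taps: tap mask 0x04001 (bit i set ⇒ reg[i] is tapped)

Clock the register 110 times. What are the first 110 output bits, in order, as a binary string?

01111110000010111100011111111010101101010101011110101111010000111010001111011010100000011101011110110110001011

k : reg_k → out_k, fb_k
0: 01111110000010111 → 0, fb=1
1: 11111100000101111 → 1, fb=0
2: 11111000001011110 → 1, fb=0
3: 11110000010111100 → 1, fb=0
4: 11100000101111000 → 1, fb=1
5: 11000001011110001 → 1, fb=1
6: 10000010111100011 → 1, fb=1
7: 00000101111000111 → 0, fb=1
8: 00001011110001111 → 0, fb=1
9: 00010111100011111 → 0, fb=1
10: 00101111000111111 → 0, fb=1
11: 01011110001111111 → 0, fb=1
12: 10111100011111111 → 1, fb=0
13: 01111000111111110 → 0, fb=1
14: 11110001111111101 → 1, fb=0
15: 11100011111111010 → 1, fb=1
16: 11000111111110101 → 1, fb=0
17: 10001111111101010 → 1, fb=1
18: 00011111111010101 → 0, fb=1
19: 00111111110101011 → 0, fb=0
20: 01111111101010110 → 0, fb=1
21: 11111111010101101 → 1, fb=0
22: 11111110101011010 → 1, fb=1
23: 11111101010110101 → 1, fb=0
24: 11111010101101010 → 1, fb=1
25: 11110101011010101 → 1, fb=0
26: 11101010110101010 → 1, fb=1
27: 11010101101010101 → 1, fb=0
28: 10101011010101010 → 1, fb=1
29: 01010110101010101 → 0, fb=1
30: 10101101010101011 → 1, fb=1
31: 01011010101010111 → 0, fb=1
32: 10110101010101111 → 1, fb=0
33: 01101010101011110 → 0, fb=1
34: 11010101010111101 → 1, fb=0
35: 10101010101111010 → 1, fb=1
36: 01010101011110101 → 0, fb=1
37: 10101010111101011 → 1, fb=1
38: 01010101111010111 → 0, fb=1
39: 10101011110101111 → 1, fb=0
40: 01010111101011110 → 0, fb=1
41: 10101111010111101 → 1, fb=0
42: 01011110101111010 → 0, fb=0
43: 10111101011110100 → 1, fb=0
44: 01111010111101000 → 0, fb=0
45: 11110101111010000 → 1, fb=1
46: 11101011110100001 → 1, fb=1
47: 11010111101000011 → 1, fb=1
48: 10101111010000111 → 1, fb=0
49: 01011110100001110 → 0, fb=1
50: 10111101000011101 → 1, fb=0
51: 01111010000111010 → 0, fb=0
52: 11110100001110100 → 1, fb=0
53: 11101000011101000 → 1, fb=1
54: 11010000111010001 → 1, fb=1
55: 10100001110100011 → 1, fb=1
56: 01000011101000111 → 0, fb=1
57: 10000111010001111 → 1, fb=0
58: 00001110100011110 → 0, fb=1
59: 00011101000111101 → 0, fb=1
60: 00111010001111011 → 0, fb=0
61: 01110100011110110 → 0, fb=1
62: 11101000111101101 → 1, fb=0
63: 11010001111011010 → 1, fb=1
64: 10100011110110101 → 1, fb=0
65: 01000111101101010 → 0, fb=0
66: 10001111011010100 → 1, fb=0
67: 00011110110101000 → 0, fb=0
68: 00111101101010000 → 0, fb=0
69: 01111011010100000 → 0, fb=0
70: 11110110101000000 → 1, fb=1
71: 11101101010000001 → 1, fb=1
72: 11011010100000011 → 1, fb=1
73: 10110101000000111 → 1, fb=0
74: 01101010000001110 → 0, fb=1
75: 11010100000011101 → 1, fb=0
76: 10101000000111010 → 1, fb=1
77: 01010000001110101 → 0, fb=1
78: 10100000011101011 → 1, fb=1
79: 01000000111010111 → 0, fb=1
80: 10000001110101111 → 1, fb=0
81: 00000011101011110 → 0, fb=1
82: 00000111010111101 → 0, fb=1
83: 00001110101111011 → 0, fb=0
84: 00011101011110110 → 0, fb=1
85: 00111010111101101 → 0, fb=1
86: 01110101111011011 → 0, fb=0
87: 11101011110110110 → 1, fb=0
88: 11010111101101100 → 1, fb=0
89: 10101111011011000 → 1, fb=1
90: 01011110110110001 → 0, fb=0
91: 10111101101100010 → 1, fb=1
92: 01111011011000101 → 0, fb=1
93: 11110110110001011 → 1, fb=1
94: 11101101100010111 → 1, fb=0
95: 11011011000101110 → 1, fb=0
96: 10110110001011100 → 1, fb=0
97: 01101100010111000 → 0, fb=0
98: 11011000101110000 → 1, fb=1
99: 10110001011100001 → 1, fb=1
100: 01100010111000011 → 0, fb=0
101: 11000101110000110 → 1, fb=0
102: 10001011100001100 → 1, fb=0
103: 00010111000011000 → 0, fb=0
104: 00101110000110000 → 0, fb=0
105: 01011100001100000 → 0, fb=0
106: 10111000011000000 → 1, fb=1
107: 01110000110000001 → 0, fb=0
108: 11100001100000010 → 1, fb=1
109: 11000011000000101 → 1, fb=0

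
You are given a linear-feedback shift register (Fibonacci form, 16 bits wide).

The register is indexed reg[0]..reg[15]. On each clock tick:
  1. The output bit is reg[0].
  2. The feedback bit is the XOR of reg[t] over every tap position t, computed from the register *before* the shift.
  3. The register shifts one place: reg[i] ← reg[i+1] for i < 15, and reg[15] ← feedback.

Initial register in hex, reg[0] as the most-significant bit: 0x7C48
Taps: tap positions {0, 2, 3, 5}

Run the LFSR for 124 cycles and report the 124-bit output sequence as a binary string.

0111110001001000111001100011000010001001011001111100101100111111110110011100010101001000010100110010000111100010100101010010

k : reg_k → out_k, fb_k
0: 0111110001001000 → 0, fb=1
1: 1111100010010001 → 1, fb=1
2: 1111000100100011 → 1, fb=1
3: 1110001001000111 → 1, fb=0
4: 1100010010001110 → 1, fb=0
5: 1000100100011100 → 1, fb=1
6: 0001001000111001 → 0, fb=1
7: 0010010001110011 → 0, fb=0
8: 0100100011100110 → 0, fb=0
9: 1001000111001100 → 1, fb=0
10: 0010001110011000 → 0, fb=1
11: 0100011100110001 → 0, fb=1
12: 1000111001100011 → 1, fb=0
13: 0001110011000110 → 0, fb=0
14: 0011100110001100 → 0, fb=0
15: 0111001100011000 → 0, fb=0
16: 1110011000110000 → 1, fb=1
17: 1100110001100001 → 1, fb=0
18: 1001100011000010 → 1, fb=0
19: 0011000110000100 → 0, fb=0
20: 0110001100001000 → 0, fb=1
21: 1100011000010001 → 1, fb=0
22: 1000110000100010 → 1, fb=0
23: 0001100001000100 → 0, fb=1
24: 0011000010001001 → 0, fb=0
25: 0110000100010010 → 0, fb=1
26: 1100001000100101 → 1, fb=1
27: 1000010001001011 → 1, fb=0
28: 0000100010010110 → 0, fb=0
29: 0001000100101100 → 0, fb=1
30: 0010001001011001 → 0, fb=1
31: 0100010010110011 → 0, fb=1
32: 1000100101100111 → 1, fb=1
33: 0001001011001111 → 0, fb=1
34: 0010010110011111 → 0, fb=0
35: 0100101100111110 → 0, fb=0
36: 1001011001111100 → 1, fb=1
37: 0010110011111001 → 0, fb=0
38: 0101100111110010 → 0, fb=1
39: 1011001111100101 → 1, fb=1
40: 0110011111001011 → 0, fb=0
41: 1100111110010110 → 1, fb=0
42: 1001111100101100 → 1, fb=1
43: 0011111001011001 → 0, fb=1
44: 0111110010110011 → 0, fb=1
45: 1111100101100111 → 1, fb=1
46: 1111001011001111 → 1, fb=1
47: 1110010110011111 → 1, fb=1
48: 1100101100111111 → 1, fb=1
49: 1001011001111111 → 1, fb=1
50: 0010110011111111 → 0, fb=0
51: 0101100111111110 → 0, fb=1
52: 1011001111111101 → 1, fb=1
53: 0110011111111011 → 0, fb=0
54: 1100111111110110 → 1, fb=0
55: 1001111111101100 → 1, fb=1
56: 0011111111011001 → 0, fb=1
57: 0111111110110011 → 0, fb=1
58: 1111111101100111 → 1, fb=0
59: 1111111011001110 → 1, fb=0
60: 1111110110011100 → 1, fb=0
61: 1111101100111000 → 1, fb=1
62: 1111011001110001 → 1, fb=0
63: 1110110011100010 → 1, fb=1
64: 1101100111000101 → 1, fb=0
65: 1011001110001010 → 1, fb=1
66: 0110011100010101 → 0, fb=0
67: 1100111000101010 → 1, fb=0
68: 1001110001010100 → 1, fb=1
69: 0011100010101001 → 0, fb=0
70: 0111000101010010 → 0, fb=0
71: 1110001010100100 → 1, fb=0
72: 1100010101001000 → 1, fb=0
73: 1000101010010000 → 1, fb=1
74: 0001010100100001 → 0, fb=0
75: 0010101001000010 → 0, fb=1
76: 0101010010000101 → 0, fb=0
77: 1010100100001010 → 1, fb=0
78: 0101001000010100 → 0, fb=1
79: 1010010000101001 → 1, fb=1
80: 0100100001010011 → 0, fb=0
81: 1001000010100110 → 1, fb=0
82: 0010000101001100 → 0, fb=1
83: 0100001010011001 → 0, fb=0
84: 1000010100110010 → 1, fb=0
85: 0000101001100100 → 0, fb=0
86: 0001010011001000 → 0, fb=0
87: 0010100110010000 → 0, fb=1
88: 0101001100100001 → 0, fb=1
89: 1010011001000011 → 1, fb=1
90: 0100110010000111 → 0, fb=1
91: 1001100100001111 → 1, fb=0
92: 0011001000011110 → 0, fb=0
93: 0110010000111100 → 0, fb=0
94: 1100100001111000 → 1, fb=1
95: 1001000011110001 → 1, fb=0
96: 0010000111100010 → 0, fb=1
97: 0100001111000101 → 0, fb=0
98: 1000011110001010 → 1, fb=0
99: 0000111100010100 → 0, fb=1
100: 0001111000101001 → 0, fb=0
101: 0011110001010010 → 0, fb=1
102: 0111100010100101 → 0, fb=0
103: 1111000101001010 → 1, fb=1
104: 1110001010010101 → 1, fb=0
105: 1100010100101010 → 1, fb=0
106: 1000101001010100 → 1, fb=1
107: 0001010010101001 → 0, fb=0
108: 0010100101010010 → 0, fb=1
109: 0101001010100101 → 0, fb=1
110: 1010010101001011 → 1, fb=1
111: 0100101010010111 → 0, fb=0
112: 1001010100101110 → 1, fb=1
113: 0010101001011101 → 0, fb=1
114: 0101010010111011 → 0, fb=0
115: 1010100101110110 → 1, fb=0
116: 0101001011101100 → 0, fb=1
117: 1010010111011001 → 1, fb=1
118: 0100101110110011 → 0, fb=0
119: 1001011101100110 → 1, fb=1
120: 0010111011001101 → 0, fb=0
121: 0101110110011010 → 0, fb=0
122: 1011101100110100 → 1, fb=1
123: 0111011001101001 → 0, fb=1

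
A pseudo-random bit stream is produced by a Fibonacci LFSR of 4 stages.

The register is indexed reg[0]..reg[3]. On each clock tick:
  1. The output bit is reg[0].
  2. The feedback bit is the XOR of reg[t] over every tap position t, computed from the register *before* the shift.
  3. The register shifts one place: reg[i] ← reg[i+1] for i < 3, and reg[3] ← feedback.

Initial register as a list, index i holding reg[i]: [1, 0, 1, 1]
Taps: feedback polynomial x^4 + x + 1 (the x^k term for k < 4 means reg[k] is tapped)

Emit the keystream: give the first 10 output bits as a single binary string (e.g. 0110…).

1011110001

tick  register→output (feedback)
  0  1011→1 (1)
  1  0111→0 (1)
  2  1111→1 (0)
  3  1110→1 (0)
  4  1100→1 (0)
  5  1000→1 (1)
  6  0001→0 (0)
  7  0010→0 (0)
  8  0100→0 (1)
  9  1001→1 (1)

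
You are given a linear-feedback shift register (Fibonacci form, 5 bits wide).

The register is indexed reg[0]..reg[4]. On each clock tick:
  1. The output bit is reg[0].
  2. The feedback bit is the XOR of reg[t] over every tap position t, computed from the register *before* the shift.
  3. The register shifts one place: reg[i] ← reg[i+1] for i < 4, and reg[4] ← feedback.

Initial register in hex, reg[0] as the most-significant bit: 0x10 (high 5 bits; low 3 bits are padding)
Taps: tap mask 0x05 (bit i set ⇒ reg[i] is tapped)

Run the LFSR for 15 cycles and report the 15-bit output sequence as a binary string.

000100101100111

step | reg (before) | out | fb
   0 | 00010 | 0 | 0
   1 | 00100 | 0 | 1
   2 | 01001 | 0 | 0
   3 | 10010 | 1 | 1
   4 | 00101 | 0 | 1
   5 | 01011 | 0 | 0
   6 | 10110 | 1 | 0
   7 | 01100 | 0 | 1
   8 | 11001 | 1 | 1
   9 | 10011 | 1 | 1
  10 | 00111 | 0 | 1
  11 | 01111 | 0 | 1
  12 | 11111 | 1 | 0
  13 | 11110 | 1 | 0
  14 | 11100 | 1 | 0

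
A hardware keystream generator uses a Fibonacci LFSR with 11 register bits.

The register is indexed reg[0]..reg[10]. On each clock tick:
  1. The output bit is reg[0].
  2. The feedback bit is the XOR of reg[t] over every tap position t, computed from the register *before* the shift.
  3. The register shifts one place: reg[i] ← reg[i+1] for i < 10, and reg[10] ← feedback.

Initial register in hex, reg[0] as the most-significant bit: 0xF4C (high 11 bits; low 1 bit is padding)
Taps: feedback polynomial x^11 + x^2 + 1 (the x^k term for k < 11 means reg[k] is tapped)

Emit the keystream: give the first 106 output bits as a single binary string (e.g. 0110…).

1111010011000100111110101110001000101101010100110000001111100001100011001111011111100101000011100010011011

tick  register→output (feedback)
  0  11110100110→1 (0)
  1  11101001100→1 (0)
  2  11010011000→1 (1)
  3  10100110001→1 (0)
  4  01001100010→0 (0)
  5  10011000100→1 (1)
  6  00110001001→0 (1)
  7  01100010011→0 (1)
  8  11000100111→1 (1)
  9  10001001111→1 (1)
 10  00010011111→0 (0)
 11  00100111110→0 (1)
 12  01001111101→0 (0)
 13  10011111010→1 (1)
 14  00111110101→0 (1)
 15  01111101011→0 (1)
 16  11111010111→1 (0)
 17  11110101110→1 (0)
 18  11101011100→1 (0)
 19  11010111000→1 (1)
 20  10101110001→1 (0)
 21  01011100010→0 (0)
 22  10111000100→1 (0)
 23  01110001000→0 (1)
 24  11100010001→1 (0)
 25  11000100010→1 (1)
 26  10001000101→1 (1)
 27  00010001011→0 (0)
 28  00100010110→0 (1)
 29  01000101101→0 (0)
 30  10001011010→1 (1)
 31  00010110101→0 (0)
 32  00101101010→0 (1)
 33  01011010101→0 (0)
 34  10110101010→1 (0)
 35  01101010100→0 (1)
 36  11010101001→1 (1)
 37  10101010011→1 (0)
 38  01010100110→0 (0)
 39  10101001100→1 (0)
 40  01010011000→0 (0)
 41  10100110000→1 (0)
 42  01001100000→0 (0)
 43  10011000000→1 (1)
 44  00110000001→0 (1)
 45  01100000011→0 (1)
 46  11000000111→1 (1)
 47  10000001111→1 (1)
 48  00000011111→0 (0)
 49  00000111110→0 (0)
 50  00001111100→0 (0)
 51  00011111000→0 (0)
 52  00111110000→0 (1)
 53  01111100001→0 (1)
 54  11111000011→1 (0)
 55  11110000110→1 (0)
 56  11100001100→1 (0)
 57  11000011000→1 (1)
 58  10000110001→1 (1)
 59  00001100011→0 (0)
 60  00011000110→0 (0)
 61  00110001100→0 (1)
 62  01100011001→0 (1)
 63  11000110011→1 (1)
 64  10001100111→1 (1)
 65  00011001111→0 (0)
 66  00110011110→0 (1)
 67  01100111101→0 (1)
 68  11001111011→1 (1)
 69  10011110111→1 (1)
 70  00111101111→0 (1)
 71  01111011111→0 (1)
 72  11110111111→1 (0)
 73  11101111110→1 (0)
 74  11011111100→1 (1)
 75  10111111001→1 (0)
 76  01111110010→0 (1)
 77  11111100101→1 (0)
 78  11111001010→1 (0)
 79  11110010100→1 (0)
 80  11100101000→1 (0)
 81  11001010000→1 (1)
 82  10010100001→1 (1)
 83  00101000011→0 (1)
 84  01010000111→0 (0)
 85  10100001110→1 (0)
 86  01000011100→0 (0)
 87  10000111000→1 (1)
 88  00001110001→0 (0)
 89  00011100010→0 (0)
 90  00111000100→0 (1)
 91  01110001001→0 (1)
 92  11100010011→1 (0)
 93  11000100110→1 (1)
 94  10001001101→1 (1)
 95  00010011011→0 (0)
 96  00100110110→0 (1)
 97  01001101101→0 (0)
 98  10011011010→1 (1)
 99  00110110101→0 (1)
100  01101101011→0 (1)
101  11011010111→1 (1)
102  10110101111→1 (0)
103  01101011110→0 (1)
104  11010111101→1 (1)
105  10101111011→1 (0)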